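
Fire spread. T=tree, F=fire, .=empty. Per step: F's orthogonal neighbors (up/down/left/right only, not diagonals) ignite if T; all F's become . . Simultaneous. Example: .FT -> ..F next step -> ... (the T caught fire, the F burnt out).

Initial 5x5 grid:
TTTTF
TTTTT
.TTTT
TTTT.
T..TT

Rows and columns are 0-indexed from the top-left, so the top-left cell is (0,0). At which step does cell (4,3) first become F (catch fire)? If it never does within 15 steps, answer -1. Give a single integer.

Step 1: cell (4,3)='T' (+2 fires, +1 burnt)
Step 2: cell (4,3)='T' (+3 fires, +2 burnt)
Step 3: cell (4,3)='T' (+3 fires, +3 burnt)
Step 4: cell (4,3)='T' (+4 fires, +3 burnt)
Step 5: cell (4,3)='F' (+4 fires, +4 burnt)
  -> target ignites at step 5
Step 6: cell (4,3)='.' (+2 fires, +4 burnt)
Step 7: cell (4,3)='.' (+1 fires, +2 burnt)
Step 8: cell (4,3)='.' (+1 fires, +1 burnt)
Step 9: cell (4,3)='.' (+0 fires, +1 burnt)
  fire out at step 9

5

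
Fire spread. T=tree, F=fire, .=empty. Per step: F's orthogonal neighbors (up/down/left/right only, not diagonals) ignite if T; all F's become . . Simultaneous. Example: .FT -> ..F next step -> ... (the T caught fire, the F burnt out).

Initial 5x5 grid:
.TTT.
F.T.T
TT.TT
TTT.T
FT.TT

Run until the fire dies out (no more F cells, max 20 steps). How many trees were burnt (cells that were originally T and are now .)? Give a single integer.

Step 1: +3 fires, +2 burnt (F count now 3)
Step 2: +2 fires, +3 burnt (F count now 2)
Step 3: +1 fires, +2 burnt (F count now 1)
Step 4: +0 fires, +1 burnt (F count now 0)
Fire out after step 4
Initially T: 16, now '.': 15
Total burnt (originally-T cells now '.'): 6

Answer: 6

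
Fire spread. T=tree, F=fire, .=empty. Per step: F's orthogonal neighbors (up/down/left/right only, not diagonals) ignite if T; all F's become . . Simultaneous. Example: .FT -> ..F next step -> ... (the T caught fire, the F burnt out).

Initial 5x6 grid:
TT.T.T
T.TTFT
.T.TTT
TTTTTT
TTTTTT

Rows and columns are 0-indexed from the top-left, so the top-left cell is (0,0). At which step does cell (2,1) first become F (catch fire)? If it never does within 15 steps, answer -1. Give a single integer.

Step 1: cell (2,1)='T' (+3 fires, +1 burnt)
Step 2: cell (2,1)='T' (+6 fires, +3 burnt)
Step 3: cell (2,1)='T' (+3 fires, +6 burnt)
Step 4: cell (2,1)='T' (+3 fires, +3 burnt)
Step 5: cell (2,1)='T' (+2 fires, +3 burnt)
Step 6: cell (2,1)='F' (+3 fires, +2 burnt)
  -> target ignites at step 6
Step 7: cell (2,1)='.' (+1 fires, +3 burnt)
Step 8: cell (2,1)='.' (+0 fires, +1 burnt)
  fire out at step 8

6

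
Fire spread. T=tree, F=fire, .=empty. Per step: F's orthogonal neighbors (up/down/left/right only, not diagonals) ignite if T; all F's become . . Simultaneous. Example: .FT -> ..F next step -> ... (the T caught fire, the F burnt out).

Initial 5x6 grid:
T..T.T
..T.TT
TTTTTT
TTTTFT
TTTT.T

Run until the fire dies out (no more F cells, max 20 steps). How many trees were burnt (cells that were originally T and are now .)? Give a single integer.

Answer: 20

Derivation:
Step 1: +3 fires, +1 burnt (F count now 3)
Step 2: +6 fires, +3 burnt (F count now 6)
Step 3: +4 fires, +6 burnt (F count now 4)
Step 4: +5 fires, +4 burnt (F count now 5)
Step 5: +2 fires, +5 burnt (F count now 2)
Step 6: +0 fires, +2 burnt (F count now 0)
Fire out after step 6
Initially T: 22, now '.': 28
Total burnt (originally-T cells now '.'): 20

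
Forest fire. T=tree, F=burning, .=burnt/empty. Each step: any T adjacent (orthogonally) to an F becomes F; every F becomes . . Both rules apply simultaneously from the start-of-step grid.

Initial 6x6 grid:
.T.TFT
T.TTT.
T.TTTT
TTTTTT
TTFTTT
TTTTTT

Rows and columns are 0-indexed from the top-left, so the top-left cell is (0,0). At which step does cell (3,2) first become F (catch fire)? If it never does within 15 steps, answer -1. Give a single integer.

Step 1: cell (3,2)='F' (+7 fires, +2 burnt)
  -> target ignites at step 1
Step 2: cell (3,2)='.' (+9 fires, +7 burnt)
Step 3: cell (3,2)='.' (+8 fires, +9 burnt)
Step 4: cell (3,2)='.' (+3 fires, +8 burnt)
Step 5: cell (3,2)='.' (+1 fires, +3 burnt)
Step 6: cell (3,2)='.' (+0 fires, +1 burnt)
  fire out at step 6

1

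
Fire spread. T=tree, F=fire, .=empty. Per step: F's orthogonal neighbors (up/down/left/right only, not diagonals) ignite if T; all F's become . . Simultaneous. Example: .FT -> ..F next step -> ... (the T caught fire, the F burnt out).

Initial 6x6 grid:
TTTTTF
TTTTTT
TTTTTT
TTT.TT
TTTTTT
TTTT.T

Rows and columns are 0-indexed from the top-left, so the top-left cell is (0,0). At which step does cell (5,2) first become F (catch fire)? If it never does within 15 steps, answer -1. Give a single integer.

Step 1: cell (5,2)='T' (+2 fires, +1 burnt)
Step 2: cell (5,2)='T' (+3 fires, +2 burnt)
Step 3: cell (5,2)='T' (+4 fires, +3 burnt)
Step 4: cell (5,2)='T' (+5 fires, +4 burnt)
Step 5: cell (5,2)='T' (+5 fires, +5 burnt)
Step 6: cell (5,2)='T' (+4 fires, +5 burnt)
Step 7: cell (5,2)='T' (+4 fires, +4 burnt)
Step 8: cell (5,2)='F' (+3 fires, +4 burnt)
  -> target ignites at step 8
Step 9: cell (5,2)='.' (+2 fires, +3 burnt)
Step 10: cell (5,2)='.' (+1 fires, +2 burnt)
Step 11: cell (5,2)='.' (+0 fires, +1 burnt)
  fire out at step 11

8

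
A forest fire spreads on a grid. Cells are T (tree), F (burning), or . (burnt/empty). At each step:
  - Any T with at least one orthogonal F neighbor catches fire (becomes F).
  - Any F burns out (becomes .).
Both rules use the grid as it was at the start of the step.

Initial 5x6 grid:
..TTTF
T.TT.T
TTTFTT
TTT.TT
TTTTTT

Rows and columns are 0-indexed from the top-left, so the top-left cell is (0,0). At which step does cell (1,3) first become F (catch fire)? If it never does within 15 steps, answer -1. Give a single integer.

Step 1: cell (1,3)='F' (+5 fires, +2 burnt)
  -> target ignites at step 1
Step 2: cell (1,3)='.' (+6 fires, +5 burnt)
Step 3: cell (1,3)='.' (+6 fires, +6 burnt)
Step 4: cell (1,3)='.' (+5 fires, +6 burnt)
Step 5: cell (1,3)='.' (+1 fires, +5 burnt)
Step 6: cell (1,3)='.' (+0 fires, +1 burnt)
  fire out at step 6

1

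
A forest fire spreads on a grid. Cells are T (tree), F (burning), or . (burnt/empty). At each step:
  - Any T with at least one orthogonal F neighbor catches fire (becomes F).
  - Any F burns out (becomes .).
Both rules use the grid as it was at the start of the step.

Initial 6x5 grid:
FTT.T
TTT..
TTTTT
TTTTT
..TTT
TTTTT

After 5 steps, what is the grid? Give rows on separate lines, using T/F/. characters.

Step 1: 2 trees catch fire, 1 burn out
  .FT.T
  FTT..
  TTTTT
  TTTTT
  ..TTT
  TTTTT
Step 2: 3 trees catch fire, 2 burn out
  ..F.T
  .FT..
  FTTTT
  TTTTT
  ..TTT
  TTTTT
Step 3: 3 trees catch fire, 3 burn out
  ....T
  ..F..
  .FTTT
  FTTTT
  ..TTT
  TTTTT
Step 4: 2 trees catch fire, 3 burn out
  ....T
  .....
  ..FTT
  .FTTT
  ..TTT
  TTTTT
Step 5: 2 trees catch fire, 2 burn out
  ....T
  .....
  ...FT
  ..FTT
  ..TTT
  TTTTT

....T
.....
...FT
..FTT
..TTT
TTTTT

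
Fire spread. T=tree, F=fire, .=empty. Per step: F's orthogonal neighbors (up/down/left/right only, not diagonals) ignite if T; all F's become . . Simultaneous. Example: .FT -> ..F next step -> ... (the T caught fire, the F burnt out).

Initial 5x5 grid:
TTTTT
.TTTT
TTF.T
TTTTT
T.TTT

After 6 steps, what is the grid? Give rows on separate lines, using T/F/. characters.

Step 1: 3 trees catch fire, 1 burn out
  TTTTT
  .TFTT
  TF..T
  TTFTT
  T.TTT
Step 2: 7 trees catch fire, 3 burn out
  TTFTT
  .F.FT
  F...T
  TF.FT
  T.FTT
Step 3: 6 trees catch fire, 7 burn out
  TF.FT
  ....F
  ....T
  F...F
  T..FT
Step 4: 5 trees catch fire, 6 burn out
  F...F
  .....
  ....F
  .....
  F...F
Step 5: 0 trees catch fire, 5 burn out
  .....
  .....
  .....
  .....
  .....
Step 6: 0 trees catch fire, 0 burn out
  .....
  .....
  .....
  .....
  .....

.....
.....
.....
.....
.....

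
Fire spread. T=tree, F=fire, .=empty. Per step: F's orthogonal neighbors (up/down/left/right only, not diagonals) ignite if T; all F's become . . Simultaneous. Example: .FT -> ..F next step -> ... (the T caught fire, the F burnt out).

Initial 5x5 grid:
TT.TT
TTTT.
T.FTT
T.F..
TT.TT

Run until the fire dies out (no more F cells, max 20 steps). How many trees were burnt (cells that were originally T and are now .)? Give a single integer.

Step 1: +2 fires, +2 burnt (F count now 2)
Step 2: +3 fires, +2 burnt (F count now 3)
Step 3: +3 fires, +3 burnt (F count now 3)
Step 4: +3 fires, +3 burnt (F count now 3)
Step 5: +1 fires, +3 burnt (F count now 1)
Step 6: +1 fires, +1 burnt (F count now 1)
Step 7: +1 fires, +1 burnt (F count now 1)
Step 8: +0 fires, +1 burnt (F count now 0)
Fire out after step 8
Initially T: 16, now '.': 23
Total burnt (originally-T cells now '.'): 14

Answer: 14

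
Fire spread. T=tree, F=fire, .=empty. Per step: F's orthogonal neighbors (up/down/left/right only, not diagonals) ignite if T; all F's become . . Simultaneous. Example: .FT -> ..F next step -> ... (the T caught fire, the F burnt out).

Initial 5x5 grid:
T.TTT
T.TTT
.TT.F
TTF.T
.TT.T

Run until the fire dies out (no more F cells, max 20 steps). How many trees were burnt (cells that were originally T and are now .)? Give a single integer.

Step 1: +5 fires, +2 burnt (F count now 5)
Step 2: +7 fires, +5 burnt (F count now 7)
Step 3: +2 fires, +7 burnt (F count now 2)
Step 4: +0 fires, +2 burnt (F count now 0)
Fire out after step 4
Initially T: 16, now '.': 23
Total burnt (originally-T cells now '.'): 14

Answer: 14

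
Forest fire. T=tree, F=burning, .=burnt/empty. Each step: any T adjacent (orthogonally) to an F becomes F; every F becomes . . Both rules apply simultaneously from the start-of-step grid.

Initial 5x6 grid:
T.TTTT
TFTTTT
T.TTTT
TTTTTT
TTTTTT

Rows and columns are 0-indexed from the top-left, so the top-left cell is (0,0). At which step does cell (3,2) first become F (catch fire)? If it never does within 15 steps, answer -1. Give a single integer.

Step 1: cell (3,2)='T' (+2 fires, +1 burnt)
Step 2: cell (3,2)='T' (+5 fires, +2 burnt)
Step 3: cell (3,2)='F' (+5 fires, +5 burnt)
  -> target ignites at step 3
Step 4: cell (3,2)='.' (+7 fires, +5 burnt)
Step 5: cell (3,2)='.' (+5 fires, +7 burnt)
Step 6: cell (3,2)='.' (+2 fires, +5 burnt)
Step 7: cell (3,2)='.' (+1 fires, +2 burnt)
Step 8: cell (3,2)='.' (+0 fires, +1 burnt)
  fire out at step 8

3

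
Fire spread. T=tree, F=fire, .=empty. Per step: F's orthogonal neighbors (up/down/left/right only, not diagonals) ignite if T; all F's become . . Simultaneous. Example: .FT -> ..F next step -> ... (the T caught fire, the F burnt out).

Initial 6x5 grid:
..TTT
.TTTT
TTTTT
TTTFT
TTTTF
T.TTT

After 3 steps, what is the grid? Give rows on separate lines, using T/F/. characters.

Step 1: 5 trees catch fire, 2 burn out
  ..TTT
  .TTTT
  TTTFT
  TTF.F
  TTTF.
  T.TTF
Step 2: 6 trees catch fire, 5 burn out
  ..TTT
  .TTFT
  TTF.F
  TF...
  TTF..
  T.TF.
Step 3: 7 trees catch fire, 6 burn out
  ..TFT
  .TF.F
  TF...
  F....
  TF...
  T.F..

..TFT
.TF.F
TF...
F....
TF...
T.F..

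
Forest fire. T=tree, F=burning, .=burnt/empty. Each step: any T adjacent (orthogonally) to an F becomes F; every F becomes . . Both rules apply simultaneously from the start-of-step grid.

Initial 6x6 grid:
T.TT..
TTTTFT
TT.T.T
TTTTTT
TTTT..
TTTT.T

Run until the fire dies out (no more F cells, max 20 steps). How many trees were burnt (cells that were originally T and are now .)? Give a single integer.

Step 1: +2 fires, +1 burnt (F count now 2)
Step 2: +4 fires, +2 burnt (F count now 4)
Step 3: +4 fires, +4 burnt (F count now 4)
Step 4: +5 fires, +4 burnt (F count now 5)
Step 5: +5 fires, +5 burnt (F count now 5)
Step 6: +3 fires, +5 burnt (F count now 3)
Step 7: +2 fires, +3 burnt (F count now 2)
Step 8: +1 fires, +2 burnt (F count now 1)
Step 9: +0 fires, +1 burnt (F count now 0)
Fire out after step 9
Initially T: 27, now '.': 35
Total burnt (originally-T cells now '.'): 26

Answer: 26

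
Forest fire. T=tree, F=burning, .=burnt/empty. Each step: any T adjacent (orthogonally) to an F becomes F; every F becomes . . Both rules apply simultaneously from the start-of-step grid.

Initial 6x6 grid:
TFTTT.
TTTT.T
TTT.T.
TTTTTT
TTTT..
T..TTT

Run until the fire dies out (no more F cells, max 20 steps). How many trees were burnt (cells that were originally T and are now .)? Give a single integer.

Answer: 26

Derivation:
Step 1: +3 fires, +1 burnt (F count now 3)
Step 2: +4 fires, +3 burnt (F count now 4)
Step 3: +5 fires, +4 burnt (F count now 5)
Step 4: +3 fires, +5 burnt (F count now 3)
Step 5: +3 fires, +3 burnt (F count now 3)
Step 6: +3 fires, +3 burnt (F count now 3)
Step 7: +3 fires, +3 burnt (F count now 3)
Step 8: +1 fires, +3 burnt (F count now 1)
Step 9: +1 fires, +1 burnt (F count now 1)
Step 10: +0 fires, +1 burnt (F count now 0)
Fire out after step 10
Initially T: 27, now '.': 35
Total burnt (originally-T cells now '.'): 26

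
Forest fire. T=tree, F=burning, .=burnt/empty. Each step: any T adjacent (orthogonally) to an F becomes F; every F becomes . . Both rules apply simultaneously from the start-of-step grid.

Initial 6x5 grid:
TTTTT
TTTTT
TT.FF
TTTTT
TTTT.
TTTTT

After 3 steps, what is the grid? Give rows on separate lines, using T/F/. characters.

Step 1: 4 trees catch fire, 2 burn out
  TTTTT
  TTTFF
  TT...
  TTTFF
  TTTT.
  TTTTT
Step 2: 5 trees catch fire, 4 burn out
  TTTFF
  TTF..
  TT...
  TTF..
  TTTF.
  TTTTT
Step 3: 5 trees catch fire, 5 burn out
  TTF..
  TF...
  TT...
  TF...
  TTF..
  TTTFT

TTF..
TF...
TT...
TF...
TTF..
TTTFT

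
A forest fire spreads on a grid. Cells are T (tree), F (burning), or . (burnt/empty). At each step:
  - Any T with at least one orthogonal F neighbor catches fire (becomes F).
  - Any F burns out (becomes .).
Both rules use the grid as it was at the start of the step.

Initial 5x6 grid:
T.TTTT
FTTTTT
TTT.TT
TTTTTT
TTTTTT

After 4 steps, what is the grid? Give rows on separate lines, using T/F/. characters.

Step 1: 3 trees catch fire, 1 burn out
  F.TTTT
  .FTTTT
  FTT.TT
  TTTTTT
  TTTTTT
Step 2: 3 trees catch fire, 3 burn out
  ..TTTT
  ..FTTT
  .FT.TT
  FTTTTT
  TTTTTT
Step 3: 5 trees catch fire, 3 burn out
  ..FTTT
  ...FTT
  ..F.TT
  .FTTTT
  FTTTTT
Step 4: 4 trees catch fire, 5 burn out
  ...FTT
  ....FT
  ....TT
  ..FTTT
  .FTTTT

...FTT
....FT
....TT
..FTTT
.FTTTT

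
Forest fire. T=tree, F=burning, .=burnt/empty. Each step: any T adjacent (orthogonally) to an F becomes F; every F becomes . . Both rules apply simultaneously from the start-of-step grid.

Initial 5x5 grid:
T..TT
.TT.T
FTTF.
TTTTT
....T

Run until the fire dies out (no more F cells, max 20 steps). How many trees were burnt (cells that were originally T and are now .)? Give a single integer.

Answer: 10

Derivation:
Step 1: +4 fires, +2 burnt (F count now 4)
Step 2: +5 fires, +4 burnt (F count now 5)
Step 3: +1 fires, +5 burnt (F count now 1)
Step 4: +0 fires, +1 burnt (F count now 0)
Fire out after step 4
Initially T: 14, now '.': 21
Total burnt (originally-T cells now '.'): 10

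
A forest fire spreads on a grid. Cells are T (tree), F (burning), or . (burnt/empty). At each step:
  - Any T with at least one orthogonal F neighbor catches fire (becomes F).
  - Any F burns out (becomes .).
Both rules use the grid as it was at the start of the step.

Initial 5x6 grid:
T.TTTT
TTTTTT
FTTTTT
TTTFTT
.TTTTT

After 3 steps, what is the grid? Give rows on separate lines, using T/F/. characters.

Step 1: 7 trees catch fire, 2 burn out
  T.TTTT
  FTTTTT
  .FTFTT
  FTF.FT
  .TTFTT
Step 2: 9 trees catch fire, 7 burn out
  F.TTTT
  .FTFTT
  ..F.FT
  .F...F
  .TF.FT
Step 3: 6 trees catch fire, 9 burn out
  ..TFTT
  ..F.FT
  .....F
  ......
  .F...F

..TFTT
..F.FT
.....F
......
.F...F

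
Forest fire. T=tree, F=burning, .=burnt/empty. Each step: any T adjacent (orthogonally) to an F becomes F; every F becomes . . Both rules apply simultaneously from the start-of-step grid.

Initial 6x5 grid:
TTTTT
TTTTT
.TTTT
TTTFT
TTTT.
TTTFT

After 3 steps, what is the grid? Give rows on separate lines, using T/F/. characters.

Step 1: 6 trees catch fire, 2 burn out
  TTTTT
  TTTTT
  .TTFT
  TTF.F
  TTTF.
  TTF.F
Step 2: 6 trees catch fire, 6 burn out
  TTTTT
  TTTFT
  .TF.F
  TF...
  TTF..
  TF...
Step 3: 7 trees catch fire, 6 burn out
  TTTFT
  TTF.F
  .F...
  F....
  TF...
  F....

TTTFT
TTF.F
.F...
F....
TF...
F....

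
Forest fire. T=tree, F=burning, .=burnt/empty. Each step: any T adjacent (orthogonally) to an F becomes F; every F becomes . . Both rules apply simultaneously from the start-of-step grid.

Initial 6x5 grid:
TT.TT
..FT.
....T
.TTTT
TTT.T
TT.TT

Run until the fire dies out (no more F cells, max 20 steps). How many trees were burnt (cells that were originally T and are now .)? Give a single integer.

Step 1: +1 fires, +1 burnt (F count now 1)
Step 2: +1 fires, +1 burnt (F count now 1)
Step 3: +1 fires, +1 burnt (F count now 1)
Step 4: +0 fires, +1 burnt (F count now 0)
Fire out after step 4
Initially T: 18, now '.': 15
Total burnt (originally-T cells now '.'): 3

Answer: 3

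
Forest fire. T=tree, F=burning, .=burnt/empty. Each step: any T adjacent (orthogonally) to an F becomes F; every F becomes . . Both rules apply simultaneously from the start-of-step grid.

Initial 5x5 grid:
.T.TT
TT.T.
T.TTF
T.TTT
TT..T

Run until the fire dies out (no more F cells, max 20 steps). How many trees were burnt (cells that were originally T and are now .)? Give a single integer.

Step 1: +2 fires, +1 burnt (F count now 2)
Step 2: +4 fires, +2 burnt (F count now 4)
Step 3: +2 fires, +4 burnt (F count now 2)
Step 4: +1 fires, +2 burnt (F count now 1)
Step 5: +0 fires, +1 burnt (F count now 0)
Fire out after step 5
Initially T: 16, now '.': 18
Total burnt (originally-T cells now '.'): 9

Answer: 9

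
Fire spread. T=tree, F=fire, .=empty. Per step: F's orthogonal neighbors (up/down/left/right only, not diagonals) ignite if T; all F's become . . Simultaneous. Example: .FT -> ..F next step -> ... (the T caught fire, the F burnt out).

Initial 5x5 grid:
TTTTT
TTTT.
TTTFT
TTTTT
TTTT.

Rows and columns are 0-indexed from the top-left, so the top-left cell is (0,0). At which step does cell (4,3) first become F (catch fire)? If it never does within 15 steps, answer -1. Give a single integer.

Step 1: cell (4,3)='T' (+4 fires, +1 burnt)
Step 2: cell (4,3)='F' (+6 fires, +4 burnt)
  -> target ignites at step 2
Step 3: cell (4,3)='.' (+6 fires, +6 burnt)
Step 4: cell (4,3)='.' (+4 fires, +6 burnt)
Step 5: cell (4,3)='.' (+2 fires, +4 burnt)
Step 6: cell (4,3)='.' (+0 fires, +2 burnt)
  fire out at step 6

2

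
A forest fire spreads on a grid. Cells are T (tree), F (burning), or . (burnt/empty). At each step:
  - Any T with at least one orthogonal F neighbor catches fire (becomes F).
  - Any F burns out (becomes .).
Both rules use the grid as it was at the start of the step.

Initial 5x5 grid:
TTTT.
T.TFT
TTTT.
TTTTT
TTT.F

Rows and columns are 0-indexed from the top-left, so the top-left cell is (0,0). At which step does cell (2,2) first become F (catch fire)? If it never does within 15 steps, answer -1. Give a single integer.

Step 1: cell (2,2)='T' (+5 fires, +2 burnt)
Step 2: cell (2,2)='F' (+3 fires, +5 burnt)
  -> target ignites at step 2
Step 3: cell (2,2)='.' (+3 fires, +3 burnt)
Step 4: cell (2,2)='.' (+4 fires, +3 burnt)
Step 5: cell (2,2)='.' (+3 fires, +4 burnt)
Step 6: cell (2,2)='.' (+1 fires, +3 burnt)
Step 7: cell (2,2)='.' (+0 fires, +1 burnt)
  fire out at step 7

2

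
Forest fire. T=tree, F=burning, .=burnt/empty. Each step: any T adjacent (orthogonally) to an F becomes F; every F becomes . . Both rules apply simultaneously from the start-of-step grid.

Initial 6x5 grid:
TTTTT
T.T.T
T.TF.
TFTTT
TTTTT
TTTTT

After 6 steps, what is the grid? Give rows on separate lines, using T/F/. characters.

Step 1: 5 trees catch fire, 2 burn out
  TTTTT
  T.T.T
  T.F..
  F.FFT
  TFTTT
  TTTTT
Step 2: 7 trees catch fire, 5 burn out
  TTTTT
  T.F.T
  F....
  ....F
  F.FFT
  TFTTT
Step 3: 6 trees catch fire, 7 burn out
  TTFTT
  F...T
  .....
  .....
  ....F
  F.FFT
Step 4: 4 trees catch fire, 6 burn out
  FF.FT
  ....T
  .....
  .....
  .....
  ....F
Step 5: 1 trees catch fire, 4 burn out
  ....F
  ....T
  .....
  .....
  .....
  .....
Step 6: 1 trees catch fire, 1 burn out
  .....
  ....F
  .....
  .....
  .....
  .....

.....
....F
.....
.....
.....
.....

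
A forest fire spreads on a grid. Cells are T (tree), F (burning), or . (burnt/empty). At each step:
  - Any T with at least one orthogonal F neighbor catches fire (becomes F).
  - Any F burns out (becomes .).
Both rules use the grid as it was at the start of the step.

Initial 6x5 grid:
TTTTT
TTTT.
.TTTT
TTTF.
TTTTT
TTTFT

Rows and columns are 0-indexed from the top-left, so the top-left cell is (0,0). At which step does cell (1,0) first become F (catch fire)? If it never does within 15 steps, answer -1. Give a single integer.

Step 1: cell (1,0)='T' (+5 fires, +2 burnt)
Step 2: cell (1,0)='T' (+7 fires, +5 burnt)
Step 3: cell (1,0)='T' (+6 fires, +7 burnt)
Step 4: cell (1,0)='T' (+4 fires, +6 burnt)
Step 5: cell (1,0)='F' (+2 fires, +4 burnt)
  -> target ignites at step 5
Step 6: cell (1,0)='.' (+1 fires, +2 burnt)
Step 7: cell (1,0)='.' (+0 fires, +1 burnt)
  fire out at step 7

5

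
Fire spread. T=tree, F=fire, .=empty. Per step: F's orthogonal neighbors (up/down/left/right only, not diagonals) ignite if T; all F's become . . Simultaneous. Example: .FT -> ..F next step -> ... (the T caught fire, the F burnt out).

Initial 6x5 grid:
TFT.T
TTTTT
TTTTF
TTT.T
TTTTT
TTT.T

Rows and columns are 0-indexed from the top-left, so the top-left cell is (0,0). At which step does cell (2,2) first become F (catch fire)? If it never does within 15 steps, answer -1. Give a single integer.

Step 1: cell (2,2)='T' (+6 fires, +2 burnt)
Step 2: cell (2,2)='F' (+7 fires, +6 burnt)
  -> target ignites at step 2
Step 3: cell (2,2)='.' (+5 fires, +7 burnt)
Step 4: cell (2,2)='.' (+3 fires, +5 burnt)
Step 5: cell (2,2)='.' (+3 fires, +3 burnt)
Step 6: cell (2,2)='.' (+1 fires, +3 burnt)
Step 7: cell (2,2)='.' (+0 fires, +1 burnt)
  fire out at step 7

2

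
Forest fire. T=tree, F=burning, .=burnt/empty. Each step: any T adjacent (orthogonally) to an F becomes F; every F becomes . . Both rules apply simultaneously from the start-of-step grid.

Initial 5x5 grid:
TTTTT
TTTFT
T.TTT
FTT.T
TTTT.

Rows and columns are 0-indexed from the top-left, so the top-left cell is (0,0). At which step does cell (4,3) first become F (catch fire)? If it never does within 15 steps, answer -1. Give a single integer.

Step 1: cell (4,3)='T' (+7 fires, +2 burnt)
Step 2: cell (4,3)='T' (+8 fires, +7 burnt)
Step 3: cell (4,3)='T' (+4 fires, +8 burnt)
Step 4: cell (4,3)='F' (+1 fires, +4 burnt)
  -> target ignites at step 4
Step 5: cell (4,3)='.' (+0 fires, +1 burnt)
  fire out at step 5

4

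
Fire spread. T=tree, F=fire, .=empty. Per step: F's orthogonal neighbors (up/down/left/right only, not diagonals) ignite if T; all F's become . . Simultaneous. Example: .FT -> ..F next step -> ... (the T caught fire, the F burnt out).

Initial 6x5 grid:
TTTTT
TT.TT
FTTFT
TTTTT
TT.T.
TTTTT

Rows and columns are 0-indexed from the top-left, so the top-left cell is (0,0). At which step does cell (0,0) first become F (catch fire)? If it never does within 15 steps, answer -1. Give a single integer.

Step 1: cell (0,0)='T' (+7 fires, +2 burnt)
Step 2: cell (0,0)='F' (+9 fires, +7 burnt)
  -> target ignites at step 2
Step 3: cell (0,0)='.' (+6 fires, +9 burnt)
Step 4: cell (0,0)='.' (+3 fires, +6 burnt)
Step 5: cell (0,0)='.' (+0 fires, +3 burnt)
  fire out at step 5

2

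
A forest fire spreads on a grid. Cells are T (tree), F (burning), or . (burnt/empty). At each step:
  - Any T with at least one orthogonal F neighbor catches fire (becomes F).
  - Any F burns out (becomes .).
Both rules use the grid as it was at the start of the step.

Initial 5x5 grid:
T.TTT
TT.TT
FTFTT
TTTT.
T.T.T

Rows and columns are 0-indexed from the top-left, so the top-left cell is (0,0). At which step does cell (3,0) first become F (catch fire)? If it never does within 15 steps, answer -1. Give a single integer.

Step 1: cell (3,0)='F' (+5 fires, +2 burnt)
  -> target ignites at step 1
Step 2: cell (3,0)='.' (+8 fires, +5 burnt)
Step 3: cell (3,0)='.' (+2 fires, +8 burnt)
Step 4: cell (3,0)='.' (+2 fires, +2 burnt)
Step 5: cell (3,0)='.' (+0 fires, +2 burnt)
  fire out at step 5

1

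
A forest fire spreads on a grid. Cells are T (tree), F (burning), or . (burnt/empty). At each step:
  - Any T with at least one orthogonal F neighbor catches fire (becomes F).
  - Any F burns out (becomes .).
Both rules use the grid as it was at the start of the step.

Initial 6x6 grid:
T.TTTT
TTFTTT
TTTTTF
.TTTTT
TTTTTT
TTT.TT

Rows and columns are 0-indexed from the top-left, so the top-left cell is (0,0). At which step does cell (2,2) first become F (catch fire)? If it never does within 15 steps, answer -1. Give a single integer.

Step 1: cell (2,2)='F' (+7 fires, +2 burnt)
  -> target ignites at step 1
Step 2: cell (2,2)='.' (+9 fires, +7 burnt)
Step 3: cell (2,2)='.' (+8 fires, +9 burnt)
Step 4: cell (2,2)='.' (+4 fires, +8 burnt)
Step 5: cell (2,2)='.' (+2 fires, +4 burnt)
Step 6: cell (2,2)='.' (+1 fires, +2 burnt)
Step 7: cell (2,2)='.' (+0 fires, +1 burnt)
  fire out at step 7

1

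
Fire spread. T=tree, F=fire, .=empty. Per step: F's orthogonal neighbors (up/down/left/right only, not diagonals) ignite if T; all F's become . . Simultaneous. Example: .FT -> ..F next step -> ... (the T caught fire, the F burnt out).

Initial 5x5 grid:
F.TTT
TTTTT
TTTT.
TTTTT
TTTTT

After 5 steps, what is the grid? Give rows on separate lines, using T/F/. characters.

Step 1: 1 trees catch fire, 1 burn out
  ..TTT
  FTTTT
  TTTT.
  TTTTT
  TTTTT
Step 2: 2 trees catch fire, 1 burn out
  ..TTT
  .FTTT
  FTTT.
  TTTTT
  TTTTT
Step 3: 3 trees catch fire, 2 burn out
  ..TTT
  ..FTT
  .FTT.
  FTTTT
  TTTTT
Step 4: 5 trees catch fire, 3 burn out
  ..FTT
  ...FT
  ..FT.
  .FTTT
  FTTTT
Step 5: 5 trees catch fire, 5 burn out
  ...FT
  ....F
  ...F.
  ..FTT
  .FTTT

...FT
....F
...F.
..FTT
.FTTT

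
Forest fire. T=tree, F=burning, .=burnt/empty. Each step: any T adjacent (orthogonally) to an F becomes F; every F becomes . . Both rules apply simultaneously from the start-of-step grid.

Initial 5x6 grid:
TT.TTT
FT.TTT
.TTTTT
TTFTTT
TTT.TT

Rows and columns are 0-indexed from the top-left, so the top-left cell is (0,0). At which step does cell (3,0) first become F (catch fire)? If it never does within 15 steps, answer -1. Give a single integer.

Step 1: cell (3,0)='T' (+6 fires, +2 burnt)
Step 2: cell (3,0)='F' (+6 fires, +6 burnt)
  -> target ignites at step 2
Step 3: cell (3,0)='.' (+5 fires, +6 burnt)
Step 4: cell (3,0)='.' (+4 fires, +5 burnt)
Step 5: cell (3,0)='.' (+2 fires, +4 burnt)
Step 6: cell (3,0)='.' (+1 fires, +2 burnt)
Step 7: cell (3,0)='.' (+0 fires, +1 burnt)
  fire out at step 7

2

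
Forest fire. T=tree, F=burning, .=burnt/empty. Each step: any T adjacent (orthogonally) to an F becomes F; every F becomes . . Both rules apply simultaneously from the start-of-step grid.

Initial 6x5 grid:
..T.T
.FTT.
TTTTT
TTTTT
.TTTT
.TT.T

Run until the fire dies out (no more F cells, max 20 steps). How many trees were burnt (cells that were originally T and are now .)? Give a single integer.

Step 1: +2 fires, +1 burnt (F count now 2)
Step 2: +5 fires, +2 burnt (F count now 5)
Step 3: +4 fires, +5 burnt (F count now 4)
Step 4: +4 fires, +4 burnt (F count now 4)
Step 5: +3 fires, +4 burnt (F count now 3)
Step 6: +1 fires, +3 burnt (F count now 1)
Step 7: +1 fires, +1 burnt (F count now 1)
Step 8: +0 fires, +1 burnt (F count now 0)
Fire out after step 8
Initially T: 21, now '.': 29
Total burnt (originally-T cells now '.'): 20

Answer: 20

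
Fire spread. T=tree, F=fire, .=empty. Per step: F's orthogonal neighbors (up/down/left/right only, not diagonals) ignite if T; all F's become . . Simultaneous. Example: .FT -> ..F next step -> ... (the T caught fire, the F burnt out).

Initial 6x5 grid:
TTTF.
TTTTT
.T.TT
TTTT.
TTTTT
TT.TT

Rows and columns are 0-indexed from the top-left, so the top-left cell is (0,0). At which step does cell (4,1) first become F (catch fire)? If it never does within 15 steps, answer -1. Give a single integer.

Step 1: cell (4,1)='T' (+2 fires, +1 burnt)
Step 2: cell (4,1)='T' (+4 fires, +2 burnt)
Step 3: cell (4,1)='T' (+4 fires, +4 burnt)
Step 4: cell (4,1)='T' (+4 fires, +4 burnt)
Step 5: cell (4,1)='T' (+4 fires, +4 burnt)
Step 6: cell (4,1)='F' (+3 fires, +4 burnt)
  -> target ignites at step 6
Step 7: cell (4,1)='.' (+2 fires, +3 burnt)
Step 8: cell (4,1)='.' (+1 fires, +2 burnt)
Step 9: cell (4,1)='.' (+0 fires, +1 burnt)
  fire out at step 9

6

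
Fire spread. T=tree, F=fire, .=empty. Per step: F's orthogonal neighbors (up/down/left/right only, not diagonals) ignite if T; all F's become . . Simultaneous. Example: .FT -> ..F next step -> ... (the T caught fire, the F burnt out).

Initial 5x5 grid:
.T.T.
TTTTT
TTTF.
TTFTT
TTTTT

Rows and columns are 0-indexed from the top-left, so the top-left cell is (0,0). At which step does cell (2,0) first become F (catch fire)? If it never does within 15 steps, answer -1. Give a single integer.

Step 1: cell (2,0)='T' (+5 fires, +2 burnt)
Step 2: cell (2,0)='T' (+8 fires, +5 burnt)
Step 3: cell (2,0)='F' (+4 fires, +8 burnt)
  -> target ignites at step 3
Step 4: cell (2,0)='.' (+2 fires, +4 burnt)
Step 5: cell (2,0)='.' (+0 fires, +2 burnt)
  fire out at step 5

3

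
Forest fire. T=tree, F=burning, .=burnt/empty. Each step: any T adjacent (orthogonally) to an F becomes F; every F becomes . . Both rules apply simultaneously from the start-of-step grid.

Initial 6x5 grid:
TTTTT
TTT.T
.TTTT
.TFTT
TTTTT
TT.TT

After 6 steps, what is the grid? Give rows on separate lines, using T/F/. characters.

Step 1: 4 trees catch fire, 1 burn out
  TTTTT
  TTT.T
  .TFTT
  .F.FT
  TTFTT
  TT.TT
Step 2: 6 trees catch fire, 4 burn out
  TTTTT
  TTF.T
  .F.FT
  ....F
  TF.FT
  TT.TT
Step 3: 7 trees catch fire, 6 burn out
  TTFTT
  TF..T
  ....F
  .....
  F...F
  TF.FT
Step 4: 6 trees catch fire, 7 burn out
  TF.FT
  F...F
  .....
  .....
  .....
  F...F
Step 5: 2 trees catch fire, 6 burn out
  F...F
  .....
  .....
  .....
  .....
  .....
Step 6: 0 trees catch fire, 2 burn out
  .....
  .....
  .....
  .....
  .....
  .....

.....
.....
.....
.....
.....
.....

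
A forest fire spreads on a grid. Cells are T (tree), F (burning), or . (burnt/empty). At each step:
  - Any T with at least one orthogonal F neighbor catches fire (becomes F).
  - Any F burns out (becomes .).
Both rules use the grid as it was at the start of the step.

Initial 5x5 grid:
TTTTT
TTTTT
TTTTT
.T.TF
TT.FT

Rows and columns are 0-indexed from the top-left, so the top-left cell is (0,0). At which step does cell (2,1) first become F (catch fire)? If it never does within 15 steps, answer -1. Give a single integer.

Step 1: cell (2,1)='T' (+3 fires, +2 burnt)
Step 2: cell (2,1)='T' (+2 fires, +3 burnt)
Step 3: cell (2,1)='T' (+3 fires, +2 burnt)
Step 4: cell (2,1)='F' (+3 fires, +3 burnt)
  -> target ignites at step 4
Step 5: cell (2,1)='.' (+4 fires, +3 burnt)
Step 6: cell (2,1)='.' (+3 fires, +4 burnt)
Step 7: cell (2,1)='.' (+2 fires, +3 burnt)
Step 8: cell (2,1)='.' (+0 fires, +2 burnt)
  fire out at step 8

4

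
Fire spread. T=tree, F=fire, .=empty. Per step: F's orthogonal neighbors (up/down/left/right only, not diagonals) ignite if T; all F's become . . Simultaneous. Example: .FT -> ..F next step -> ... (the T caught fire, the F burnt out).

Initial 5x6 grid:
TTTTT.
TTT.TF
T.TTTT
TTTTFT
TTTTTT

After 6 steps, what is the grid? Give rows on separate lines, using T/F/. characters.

Step 1: 6 trees catch fire, 2 burn out
  TTTTT.
  TTT.F.
  T.TTFF
  TTTF.F
  TTTTFT
Step 2: 5 trees catch fire, 6 burn out
  TTTTF.
  TTT...
  T.TF..
  TTF...
  TTTF.F
Step 3: 4 trees catch fire, 5 burn out
  TTTF..
  TTT...
  T.F...
  TF....
  TTF...
Step 4: 4 trees catch fire, 4 burn out
  TTF...
  TTF...
  T.....
  F.....
  TF....
Step 5: 4 trees catch fire, 4 burn out
  TF....
  TF....
  F.....
  ......
  F.....
Step 6: 2 trees catch fire, 4 burn out
  F.....
  F.....
  ......
  ......
  ......

F.....
F.....
......
......
......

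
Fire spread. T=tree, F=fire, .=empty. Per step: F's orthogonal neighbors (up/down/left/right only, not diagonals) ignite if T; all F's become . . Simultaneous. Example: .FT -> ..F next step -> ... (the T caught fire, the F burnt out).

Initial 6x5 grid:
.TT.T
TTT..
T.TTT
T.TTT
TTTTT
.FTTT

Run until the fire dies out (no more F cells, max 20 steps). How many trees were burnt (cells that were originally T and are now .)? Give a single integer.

Answer: 21

Derivation:
Step 1: +2 fires, +1 burnt (F count now 2)
Step 2: +3 fires, +2 burnt (F count now 3)
Step 3: +4 fires, +3 burnt (F count now 4)
Step 4: +4 fires, +4 burnt (F count now 4)
Step 5: +4 fires, +4 burnt (F count now 4)
Step 6: +3 fires, +4 burnt (F count now 3)
Step 7: +1 fires, +3 burnt (F count now 1)
Step 8: +0 fires, +1 burnt (F count now 0)
Fire out after step 8
Initially T: 22, now '.': 29
Total burnt (originally-T cells now '.'): 21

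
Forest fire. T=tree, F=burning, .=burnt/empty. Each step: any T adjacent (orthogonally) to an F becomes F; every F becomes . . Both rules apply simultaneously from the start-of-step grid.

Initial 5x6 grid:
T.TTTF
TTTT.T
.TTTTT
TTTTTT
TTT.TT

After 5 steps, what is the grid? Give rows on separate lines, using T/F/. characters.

Step 1: 2 trees catch fire, 1 burn out
  T.TTF.
  TTTT.F
  .TTTTT
  TTTTTT
  TTT.TT
Step 2: 2 trees catch fire, 2 burn out
  T.TF..
  TTTT..
  .TTTTF
  TTTTTT
  TTT.TT
Step 3: 4 trees catch fire, 2 burn out
  T.F...
  TTTF..
  .TTTF.
  TTTTTF
  TTT.TT
Step 4: 4 trees catch fire, 4 burn out
  T.....
  TTF...
  .TTF..
  TTTTF.
  TTT.TF
Step 5: 4 trees catch fire, 4 burn out
  T.....
  TF....
  .TF...
  TTTF..
  TTT.F.

T.....
TF....
.TF...
TTTF..
TTT.F.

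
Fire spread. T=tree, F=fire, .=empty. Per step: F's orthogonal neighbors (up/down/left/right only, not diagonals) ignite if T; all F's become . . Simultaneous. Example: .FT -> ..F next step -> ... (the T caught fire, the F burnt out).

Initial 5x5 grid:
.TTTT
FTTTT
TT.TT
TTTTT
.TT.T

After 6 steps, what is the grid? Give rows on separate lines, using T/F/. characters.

Step 1: 2 trees catch fire, 1 burn out
  .TTTT
  .FTTT
  FT.TT
  TTTTT
  .TT.T
Step 2: 4 trees catch fire, 2 burn out
  .FTTT
  ..FTT
  .F.TT
  FTTTT
  .TT.T
Step 3: 3 trees catch fire, 4 burn out
  ..FTT
  ...FT
  ...TT
  .FTTT
  .TT.T
Step 4: 5 trees catch fire, 3 burn out
  ...FT
  ....F
  ...FT
  ..FTT
  .FT.T
Step 5: 4 trees catch fire, 5 burn out
  ....F
  .....
  ....F
  ...FT
  ..F.T
Step 6: 1 trees catch fire, 4 burn out
  .....
  .....
  .....
  ....F
  ....T

.....
.....
.....
....F
....T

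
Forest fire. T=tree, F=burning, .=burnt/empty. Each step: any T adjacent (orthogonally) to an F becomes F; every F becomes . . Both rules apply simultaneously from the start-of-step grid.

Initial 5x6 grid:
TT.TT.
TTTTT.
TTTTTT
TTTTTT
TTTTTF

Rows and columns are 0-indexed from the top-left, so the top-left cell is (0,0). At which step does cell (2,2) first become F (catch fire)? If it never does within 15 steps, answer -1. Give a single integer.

Step 1: cell (2,2)='T' (+2 fires, +1 burnt)
Step 2: cell (2,2)='T' (+3 fires, +2 burnt)
Step 3: cell (2,2)='T' (+3 fires, +3 burnt)
Step 4: cell (2,2)='T' (+4 fires, +3 burnt)
Step 5: cell (2,2)='F' (+5 fires, +4 burnt)
  -> target ignites at step 5
Step 6: cell (2,2)='.' (+4 fires, +5 burnt)
Step 7: cell (2,2)='.' (+2 fires, +4 burnt)
Step 8: cell (2,2)='.' (+2 fires, +2 burnt)
Step 9: cell (2,2)='.' (+1 fires, +2 burnt)
Step 10: cell (2,2)='.' (+0 fires, +1 burnt)
  fire out at step 10

5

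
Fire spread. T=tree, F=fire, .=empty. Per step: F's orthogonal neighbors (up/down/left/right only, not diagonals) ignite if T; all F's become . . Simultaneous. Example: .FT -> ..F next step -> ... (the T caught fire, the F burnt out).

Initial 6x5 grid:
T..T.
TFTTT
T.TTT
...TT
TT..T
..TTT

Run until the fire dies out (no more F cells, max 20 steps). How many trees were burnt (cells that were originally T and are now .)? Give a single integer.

Answer: 16

Derivation:
Step 1: +2 fires, +1 burnt (F count now 2)
Step 2: +4 fires, +2 burnt (F count now 4)
Step 3: +3 fires, +4 burnt (F count now 3)
Step 4: +2 fires, +3 burnt (F count now 2)
Step 5: +1 fires, +2 burnt (F count now 1)
Step 6: +1 fires, +1 burnt (F count now 1)
Step 7: +1 fires, +1 burnt (F count now 1)
Step 8: +1 fires, +1 burnt (F count now 1)
Step 9: +1 fires, +1 burnt (F count now 1)
Step 10: +0 fires, +1 burnt (F count now 0)
Fire out after step 10
Initially T: 18, now '.': 28
Total burnt (originally-T cells now '.'): 16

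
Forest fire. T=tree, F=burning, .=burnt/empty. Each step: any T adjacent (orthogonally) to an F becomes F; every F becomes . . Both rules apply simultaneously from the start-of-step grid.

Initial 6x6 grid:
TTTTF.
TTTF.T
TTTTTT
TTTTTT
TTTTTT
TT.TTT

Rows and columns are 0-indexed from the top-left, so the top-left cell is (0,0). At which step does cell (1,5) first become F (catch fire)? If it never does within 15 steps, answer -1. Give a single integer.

Step 1: cell (1,5)='T' (+3 fires, +2 burnt)
Step 2: cell (1,5)='T' (+5 fires, +3 burnt)
Step 3: cell (1,5)='T' (+7 fires, +5 burnt)
Step 4: cell (1,5)='F' (+8 fires, +7 burnt)
  -> target ignites at step 4
Step 5: cell (1,5)='.' (+4 fires, +8 burnt)
Step 6: cell (1,5)='.' (+3 fires, +4 burnt)
Step 7: cell (1,5)='.' (+1 fires, +3 burnt)
Step 8: cell (1,5)='.' (+0 fires, +1 burnt)
  fire out at step 8

4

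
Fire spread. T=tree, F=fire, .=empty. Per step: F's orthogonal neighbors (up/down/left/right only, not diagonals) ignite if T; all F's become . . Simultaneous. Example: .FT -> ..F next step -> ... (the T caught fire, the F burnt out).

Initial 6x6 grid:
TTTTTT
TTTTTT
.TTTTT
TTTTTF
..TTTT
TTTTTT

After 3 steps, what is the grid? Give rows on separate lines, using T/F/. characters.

Step 1: 3 trees catch fire, 1 burn out
  TTTTTT
  TTTTTT
  .TTTTF
  TTTTF.
  ..TTTF
  TTTTTT
Step 2: 5 trees catch fire, 3 burn out
  TTTTTT
  TTTTTF
  .TTTF.
  TTTF..
  ..TTF.
  TTTTTF
Step 3: 6 trees catch fire, 5 burn out
  TTTTTF
  TTTTF.
  .TTF..
  TTF...
  ..TF..
  TTTTF.

TTTTTF
TTTTF.
.TTF..
TTF...
..TF..
TTTTF.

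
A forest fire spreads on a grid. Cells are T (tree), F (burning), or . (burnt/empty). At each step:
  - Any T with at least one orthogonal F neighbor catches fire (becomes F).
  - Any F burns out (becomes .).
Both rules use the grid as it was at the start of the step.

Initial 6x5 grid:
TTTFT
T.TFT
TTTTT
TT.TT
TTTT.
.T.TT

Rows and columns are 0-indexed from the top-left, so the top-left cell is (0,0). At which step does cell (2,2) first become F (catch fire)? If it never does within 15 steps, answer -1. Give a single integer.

Step 1: cell (2,2)='T' (+5 fires, +2 burnt)
Step 2: cell (2,2)='F' (+4 fires, +5 burnt)
  -> target ignites at step 2
Step 3: cell (2,2)='.' (+4 fires, +4 burnt)
Step 4: cell (2,2)='.' (+5 fires, +4 burnt)
Step 5: cell (2,2)='.' (+3 fires, +5 burnt)
Step 6: cell (2,2)='.' (+2 fires, +3 burnt)
Step 7: cell (2,2)='.' (+0 fires, +2 burnt)
  fire out at step 7

2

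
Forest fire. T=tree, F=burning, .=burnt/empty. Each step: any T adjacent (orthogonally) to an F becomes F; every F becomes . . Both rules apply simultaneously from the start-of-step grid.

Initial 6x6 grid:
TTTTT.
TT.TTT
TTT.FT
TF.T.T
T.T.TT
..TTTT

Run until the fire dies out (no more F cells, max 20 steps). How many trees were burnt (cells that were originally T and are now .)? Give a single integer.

Answer: 24

Derivation:
Step 1: +4 fires, +2 burnt (F count now 4)
Step 2: +8 fires, +4 burnt (F count now 8)
Step 3: +4 fires, +8 burnt (F count now 4)
Step 4: +4 fires, +4 burnt (F count now 4)
Step 5: +1 fires, +4 burnt (F count now 1)
Step 6: +1 fires, +1 burnt (F count now 1)
Step 7: +1 fires, +1 burnt (F count now 1)
Step 8: +1 fires, +1 burnt (F count now 1)
Step 9: +0 fires, +1 burnt (F count now 0)
Fire out after step 9
Initially T: 25, now '.': 35
Total burnt (originally-T cells now '.'): 24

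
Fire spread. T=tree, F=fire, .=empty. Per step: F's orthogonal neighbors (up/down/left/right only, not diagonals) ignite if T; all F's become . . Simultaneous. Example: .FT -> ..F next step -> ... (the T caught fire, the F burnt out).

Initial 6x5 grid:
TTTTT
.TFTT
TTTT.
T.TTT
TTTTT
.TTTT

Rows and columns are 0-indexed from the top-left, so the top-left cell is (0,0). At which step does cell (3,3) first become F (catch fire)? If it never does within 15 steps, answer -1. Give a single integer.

Step 1: cell (3,3)='T' (+4 fires, +1 burnt)
Step 2: cell (3,3)='T' (+6 fires, +4 burnt)
Step 3: cell (3,3)='F' (+5 fires, +6 burnt)
  -> target ignites at step 3
Step 4: cell (3,3)='.' (+5 fires, +5 burnt)
Step 5: cell (3,3)='.' (+4 fires, +5 burnt)
Step 6: cell (3,3)='.' (+1 fires, +4 burnt)
Step 7: cell (3,3)='.' (+0 fires, +1 burnt)
  fire out at step 7

3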